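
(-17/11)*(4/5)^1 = -68/55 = -1.24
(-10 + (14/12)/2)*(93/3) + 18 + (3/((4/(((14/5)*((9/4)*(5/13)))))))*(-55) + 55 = -318.87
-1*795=-795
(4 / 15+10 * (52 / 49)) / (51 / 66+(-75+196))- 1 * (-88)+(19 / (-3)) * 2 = 148512142 / 1969065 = 75.42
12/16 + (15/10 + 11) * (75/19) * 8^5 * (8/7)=983040399/532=1847820.30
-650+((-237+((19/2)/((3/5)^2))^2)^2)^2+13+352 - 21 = 490731151449686763505/11019960576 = 44531116791.69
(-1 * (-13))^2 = 169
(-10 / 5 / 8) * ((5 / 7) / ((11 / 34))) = -85 / 154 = -0.55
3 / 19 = 0.16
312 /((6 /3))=156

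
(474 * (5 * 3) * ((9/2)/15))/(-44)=-2133/44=-48.48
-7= -7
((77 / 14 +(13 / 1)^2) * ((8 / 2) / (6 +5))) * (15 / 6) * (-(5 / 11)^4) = -1090625 / 161051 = -6.77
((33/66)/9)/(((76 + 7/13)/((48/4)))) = 26/2985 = 0.01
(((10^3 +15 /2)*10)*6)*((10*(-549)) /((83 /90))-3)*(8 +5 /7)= -1822887220050 /581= -3137499518.16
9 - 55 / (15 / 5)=-28 / 3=-9.33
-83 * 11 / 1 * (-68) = 62084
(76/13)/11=76/143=0.53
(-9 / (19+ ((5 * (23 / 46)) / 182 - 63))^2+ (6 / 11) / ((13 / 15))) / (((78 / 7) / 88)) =71248079896 / 14441169483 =4.93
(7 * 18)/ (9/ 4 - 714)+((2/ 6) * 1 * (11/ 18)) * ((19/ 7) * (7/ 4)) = 162053/ 204984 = 0.79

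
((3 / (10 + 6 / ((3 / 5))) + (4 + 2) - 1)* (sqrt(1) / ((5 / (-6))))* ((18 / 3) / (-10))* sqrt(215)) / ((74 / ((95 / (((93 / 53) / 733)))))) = 29157.33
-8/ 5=-1.60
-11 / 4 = -2.75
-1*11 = -11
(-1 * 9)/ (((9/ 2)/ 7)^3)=-2744/ 81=-33.88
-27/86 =-0.31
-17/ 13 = -1.31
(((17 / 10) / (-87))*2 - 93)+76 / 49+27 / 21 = -1922663 / 21315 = -90.20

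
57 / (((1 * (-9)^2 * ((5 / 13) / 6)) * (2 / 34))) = 8398 / 45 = 186.62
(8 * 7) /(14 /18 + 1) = 63 /2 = 31.50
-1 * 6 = -6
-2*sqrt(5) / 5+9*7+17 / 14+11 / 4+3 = 1959 / 28 - 2*sqrt(5) / 5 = 69.07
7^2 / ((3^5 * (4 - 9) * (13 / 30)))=-98 / 1053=-0.09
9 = 9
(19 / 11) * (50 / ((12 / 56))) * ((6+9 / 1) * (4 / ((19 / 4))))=56000 / 11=5090.91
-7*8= -56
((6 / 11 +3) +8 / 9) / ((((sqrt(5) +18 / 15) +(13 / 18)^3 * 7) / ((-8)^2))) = 10185189972480 / 90938900459-2654465126400 * sqrt(5) / 90938900459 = 46.73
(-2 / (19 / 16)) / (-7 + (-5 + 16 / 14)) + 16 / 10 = 3168 / 1805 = 1.76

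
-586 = -586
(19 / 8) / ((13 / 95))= 1805 / 104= 17.36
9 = 9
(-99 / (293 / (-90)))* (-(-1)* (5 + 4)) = 273.69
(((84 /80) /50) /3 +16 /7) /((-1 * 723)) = -16049 /5061000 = -0.00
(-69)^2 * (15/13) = 71415/13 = 5493.46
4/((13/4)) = 16/13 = 1.23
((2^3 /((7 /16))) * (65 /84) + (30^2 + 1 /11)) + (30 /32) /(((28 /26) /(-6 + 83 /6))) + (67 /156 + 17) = 938.49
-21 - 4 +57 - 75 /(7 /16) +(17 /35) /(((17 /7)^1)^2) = -82911 /595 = -139.35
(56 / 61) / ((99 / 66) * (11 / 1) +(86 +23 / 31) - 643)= -3472 / 2041365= -0.00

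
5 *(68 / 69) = 340 / 69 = 4.93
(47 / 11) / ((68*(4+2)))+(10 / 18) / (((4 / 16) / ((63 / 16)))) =39317 / 4488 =8.76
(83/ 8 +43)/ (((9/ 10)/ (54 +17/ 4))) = 497455/ 144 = 3454.55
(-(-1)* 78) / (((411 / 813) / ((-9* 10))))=-1902420 / 137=-13886.28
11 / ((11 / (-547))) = -547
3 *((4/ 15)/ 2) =0.40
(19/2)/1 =19/2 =9.50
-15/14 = -1.07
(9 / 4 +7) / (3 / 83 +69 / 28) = 21497 / 5811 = 3.70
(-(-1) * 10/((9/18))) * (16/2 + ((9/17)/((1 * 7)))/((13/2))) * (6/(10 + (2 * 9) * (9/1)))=371820/66521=5.59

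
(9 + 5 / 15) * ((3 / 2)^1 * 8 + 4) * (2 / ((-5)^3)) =-896 / 375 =-2.39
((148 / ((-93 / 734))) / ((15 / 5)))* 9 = -108632 / 31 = -3504.26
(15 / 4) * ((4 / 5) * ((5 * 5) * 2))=150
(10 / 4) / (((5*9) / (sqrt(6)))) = sqrt(6) / 18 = 0.14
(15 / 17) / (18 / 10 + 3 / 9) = 225 / 544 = 0.41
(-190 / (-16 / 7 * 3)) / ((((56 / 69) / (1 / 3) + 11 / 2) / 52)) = 39767 / 219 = 181.58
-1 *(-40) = 40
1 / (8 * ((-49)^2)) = 1 / 19208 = 0.00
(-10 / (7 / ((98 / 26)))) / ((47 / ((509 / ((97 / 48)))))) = -1710240 / 59267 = -28.86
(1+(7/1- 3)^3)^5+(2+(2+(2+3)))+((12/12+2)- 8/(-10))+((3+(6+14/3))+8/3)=17404359812/15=1160290654.13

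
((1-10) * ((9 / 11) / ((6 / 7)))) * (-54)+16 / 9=46103 / 99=465.69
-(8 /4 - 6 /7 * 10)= 46 /7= 6.57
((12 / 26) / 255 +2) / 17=2212 / 18785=0.12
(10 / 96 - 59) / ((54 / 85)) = -92.71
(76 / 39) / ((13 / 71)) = 5396 / 507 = 10.64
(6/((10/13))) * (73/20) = 2847/100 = 28.47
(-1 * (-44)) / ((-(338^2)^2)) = -11 / 3262922884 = -0.00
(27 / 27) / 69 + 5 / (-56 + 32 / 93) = -26909 / 357144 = -0.08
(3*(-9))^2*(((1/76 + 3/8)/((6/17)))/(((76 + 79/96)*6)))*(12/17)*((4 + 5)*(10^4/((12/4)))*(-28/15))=-1306368/19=-68756.21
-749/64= -11.70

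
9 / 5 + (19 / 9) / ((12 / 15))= 799 / 180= 4.44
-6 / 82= -3 / 41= -0.07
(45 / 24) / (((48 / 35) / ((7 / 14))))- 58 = -14673 / 256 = -57.32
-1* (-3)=3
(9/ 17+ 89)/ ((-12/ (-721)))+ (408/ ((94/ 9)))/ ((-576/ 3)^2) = 13203462185/ 2454528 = 5379.23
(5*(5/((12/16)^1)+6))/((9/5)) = 950/27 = 35.19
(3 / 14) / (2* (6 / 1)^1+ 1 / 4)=6 / 343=0.02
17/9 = 1.89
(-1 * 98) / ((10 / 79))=-3871 / 5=-774.20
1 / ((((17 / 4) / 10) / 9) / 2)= 720 / 17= 42.35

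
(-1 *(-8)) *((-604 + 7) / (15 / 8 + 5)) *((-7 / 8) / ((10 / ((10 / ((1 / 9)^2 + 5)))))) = 193428 / 1595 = 121.27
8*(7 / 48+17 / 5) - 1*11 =521 / 30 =17.37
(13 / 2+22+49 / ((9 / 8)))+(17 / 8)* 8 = 1603 / 18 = 89.06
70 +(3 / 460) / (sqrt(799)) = 3 * sqrt(799) / 367540 +70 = 70.00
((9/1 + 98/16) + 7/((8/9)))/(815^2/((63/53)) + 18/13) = 18837/457652159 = 0.00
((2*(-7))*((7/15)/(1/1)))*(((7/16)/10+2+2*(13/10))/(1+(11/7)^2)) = -1783943/204000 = -8.74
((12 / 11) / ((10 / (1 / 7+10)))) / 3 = 142 / 385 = 0.37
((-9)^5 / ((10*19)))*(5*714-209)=-198463689 / 190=-1044545.73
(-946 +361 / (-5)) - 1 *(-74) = -4721 / 5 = -944.20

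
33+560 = 593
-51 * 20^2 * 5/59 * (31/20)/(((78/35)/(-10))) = 12024.12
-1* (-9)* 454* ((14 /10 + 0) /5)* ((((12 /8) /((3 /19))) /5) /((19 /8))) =114408 /125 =915.26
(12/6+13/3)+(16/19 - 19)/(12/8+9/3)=131/57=2.30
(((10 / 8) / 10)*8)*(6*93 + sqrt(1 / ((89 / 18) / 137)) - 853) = -295 + 3*sqrt(24386) / 89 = -289.74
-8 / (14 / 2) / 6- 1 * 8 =-8.19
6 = 6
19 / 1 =19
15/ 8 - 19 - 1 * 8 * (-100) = 6263/ 8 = 782.88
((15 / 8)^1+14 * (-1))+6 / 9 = -275 / 24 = -11.46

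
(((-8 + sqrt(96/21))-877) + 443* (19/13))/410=-1544/2665 + 2* sqrt(14)/1435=-0.57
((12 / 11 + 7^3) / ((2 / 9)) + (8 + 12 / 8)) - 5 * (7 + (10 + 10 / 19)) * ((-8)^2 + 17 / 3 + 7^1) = -1078547 / 209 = -5160.51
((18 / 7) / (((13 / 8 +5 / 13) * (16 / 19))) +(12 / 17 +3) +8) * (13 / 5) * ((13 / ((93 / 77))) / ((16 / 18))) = 1097148 / 2635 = 416.37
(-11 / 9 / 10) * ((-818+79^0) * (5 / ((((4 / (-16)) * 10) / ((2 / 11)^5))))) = -26144 / 658845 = -0.04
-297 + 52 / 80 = -5927 / 20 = -296.35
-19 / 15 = -1.27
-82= -82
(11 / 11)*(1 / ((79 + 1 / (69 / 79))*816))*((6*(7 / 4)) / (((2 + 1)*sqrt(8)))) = 23*sqrt(2) / 1719040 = 0.00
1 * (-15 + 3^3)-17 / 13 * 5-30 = -319 / 13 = -24.54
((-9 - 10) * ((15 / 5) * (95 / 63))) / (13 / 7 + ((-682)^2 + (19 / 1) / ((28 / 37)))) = -0.00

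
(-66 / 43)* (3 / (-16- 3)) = 198 / 817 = 0.24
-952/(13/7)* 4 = -26656/13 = -2050.46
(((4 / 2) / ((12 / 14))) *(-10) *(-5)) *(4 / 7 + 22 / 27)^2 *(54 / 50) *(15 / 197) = 686440 / 37233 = 18.44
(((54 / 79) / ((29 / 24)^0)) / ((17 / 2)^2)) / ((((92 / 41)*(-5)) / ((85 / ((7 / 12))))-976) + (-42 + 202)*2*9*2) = 26568 / 13434274769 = 0.00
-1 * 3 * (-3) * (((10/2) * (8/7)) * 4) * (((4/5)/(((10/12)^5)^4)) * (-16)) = -67390312367240773632/667572021484375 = -100948.38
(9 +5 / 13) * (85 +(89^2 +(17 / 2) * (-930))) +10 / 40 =948.10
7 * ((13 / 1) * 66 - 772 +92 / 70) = 3056 / 5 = 611.20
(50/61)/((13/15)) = 750/793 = 0.95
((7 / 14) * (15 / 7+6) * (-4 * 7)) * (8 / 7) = -912 / 7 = -130.29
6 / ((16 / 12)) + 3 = 15 / 2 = 7.50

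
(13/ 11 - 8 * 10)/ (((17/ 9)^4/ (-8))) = 157464/ 3179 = 49.53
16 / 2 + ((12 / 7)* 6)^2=5576 / 49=113.80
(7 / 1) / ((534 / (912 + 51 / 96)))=204407 / 17088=11.96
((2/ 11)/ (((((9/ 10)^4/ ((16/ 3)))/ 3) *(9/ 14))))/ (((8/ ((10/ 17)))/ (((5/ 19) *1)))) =0.13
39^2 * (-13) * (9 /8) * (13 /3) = -771147 /8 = -96393.38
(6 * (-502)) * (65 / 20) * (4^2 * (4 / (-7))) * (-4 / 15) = -835328 / 35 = -23866.51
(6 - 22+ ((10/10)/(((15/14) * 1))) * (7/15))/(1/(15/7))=-3502/105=-33.35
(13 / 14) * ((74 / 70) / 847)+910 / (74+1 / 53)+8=33044085383 / 1628162690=20.30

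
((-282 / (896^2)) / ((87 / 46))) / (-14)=1081 / 81485824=0.00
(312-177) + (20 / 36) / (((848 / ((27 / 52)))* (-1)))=5952945 / 44096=135.00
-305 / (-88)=305 / 88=3.47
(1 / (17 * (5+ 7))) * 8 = 2 / 51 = 0.04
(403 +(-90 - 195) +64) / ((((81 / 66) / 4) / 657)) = 1169168 / 3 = 389722.67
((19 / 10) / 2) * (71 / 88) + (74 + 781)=1506149 / 1760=855.77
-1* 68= -68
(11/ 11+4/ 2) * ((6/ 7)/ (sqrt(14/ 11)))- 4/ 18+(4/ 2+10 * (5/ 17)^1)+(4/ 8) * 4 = 9 * sqrt(154)/ 49+1028/ 153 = 9.00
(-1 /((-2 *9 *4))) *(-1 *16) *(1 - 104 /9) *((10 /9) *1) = 1900 /729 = 2.61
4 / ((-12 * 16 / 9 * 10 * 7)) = -3 / 1120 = -0.00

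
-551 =-551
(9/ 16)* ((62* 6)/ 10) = 837/ 40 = 20.92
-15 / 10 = -1.50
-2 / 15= -0.13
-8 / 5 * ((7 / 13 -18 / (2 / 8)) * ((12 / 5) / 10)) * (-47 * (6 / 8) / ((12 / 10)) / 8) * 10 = -130989 / 130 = -1007.61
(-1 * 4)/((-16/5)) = 5/4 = 1.25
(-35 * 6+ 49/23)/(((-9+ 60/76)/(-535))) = -48598865/3588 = -13544.83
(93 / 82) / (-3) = -31 / 82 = -0.38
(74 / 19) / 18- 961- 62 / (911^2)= -136351051376 / 141916491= -960.78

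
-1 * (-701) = 701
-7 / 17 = -0.41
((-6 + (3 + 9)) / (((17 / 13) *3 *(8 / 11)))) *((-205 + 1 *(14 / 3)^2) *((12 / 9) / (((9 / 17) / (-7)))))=1650649 / 243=6792.79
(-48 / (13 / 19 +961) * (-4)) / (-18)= -19 / 1713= -0.01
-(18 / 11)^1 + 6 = 48 / 11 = 4.36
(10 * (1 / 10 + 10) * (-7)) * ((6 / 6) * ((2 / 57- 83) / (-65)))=-3343403 / 3705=-902.40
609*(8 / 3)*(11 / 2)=8932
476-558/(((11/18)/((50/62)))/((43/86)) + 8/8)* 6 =-241942/283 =-854.92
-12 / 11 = -1.09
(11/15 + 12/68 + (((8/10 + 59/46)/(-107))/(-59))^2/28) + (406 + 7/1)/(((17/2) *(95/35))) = 1076006194778453609/57201716217433200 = 18.81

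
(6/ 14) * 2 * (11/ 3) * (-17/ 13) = -374/ 91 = -4.11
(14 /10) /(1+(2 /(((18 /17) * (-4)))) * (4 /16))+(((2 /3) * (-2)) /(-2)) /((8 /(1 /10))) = 24319 /15240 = 1.60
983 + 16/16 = 984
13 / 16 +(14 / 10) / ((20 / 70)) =457 / 80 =5.71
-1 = -1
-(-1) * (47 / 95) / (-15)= -0.03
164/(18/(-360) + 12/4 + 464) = 3280/9339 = 0.35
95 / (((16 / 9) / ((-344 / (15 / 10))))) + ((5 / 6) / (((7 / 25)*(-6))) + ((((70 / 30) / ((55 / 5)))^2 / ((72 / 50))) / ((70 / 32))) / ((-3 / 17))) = -10089820435 / 823284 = -12255.58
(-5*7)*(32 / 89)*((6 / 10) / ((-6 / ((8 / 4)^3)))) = 10.07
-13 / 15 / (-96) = 13 / 1440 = 0.01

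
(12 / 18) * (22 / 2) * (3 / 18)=11 / 9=1.22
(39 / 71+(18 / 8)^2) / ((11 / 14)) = 44625 / 6248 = 7.14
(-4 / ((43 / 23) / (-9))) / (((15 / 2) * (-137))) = -552 / 29455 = -0.02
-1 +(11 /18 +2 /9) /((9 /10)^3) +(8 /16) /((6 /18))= 1.64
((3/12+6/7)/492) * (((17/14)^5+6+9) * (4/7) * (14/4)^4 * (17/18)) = 4999763359/1555255296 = 3.21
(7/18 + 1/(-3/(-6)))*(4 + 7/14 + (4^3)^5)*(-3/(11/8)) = -16789417682/3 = -5596472560.67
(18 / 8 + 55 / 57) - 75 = -16367 / 228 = -71.79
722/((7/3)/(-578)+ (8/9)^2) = 1779084/1937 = 918.47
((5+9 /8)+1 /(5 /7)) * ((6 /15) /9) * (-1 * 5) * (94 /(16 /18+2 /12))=-14147 /95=-148.92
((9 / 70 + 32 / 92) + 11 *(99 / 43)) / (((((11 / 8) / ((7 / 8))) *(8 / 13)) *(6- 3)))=23221523 / 2610960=8.89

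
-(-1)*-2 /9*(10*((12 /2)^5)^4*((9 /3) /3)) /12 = -677066377789440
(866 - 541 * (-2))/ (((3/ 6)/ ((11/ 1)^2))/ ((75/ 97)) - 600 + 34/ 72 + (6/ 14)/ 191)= -283627436400/ 87289719941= -3.25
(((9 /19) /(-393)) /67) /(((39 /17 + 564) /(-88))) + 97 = 51908820795 /535142467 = 97.00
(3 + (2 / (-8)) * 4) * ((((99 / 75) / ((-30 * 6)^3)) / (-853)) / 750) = 11 / 15545925000000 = 0.00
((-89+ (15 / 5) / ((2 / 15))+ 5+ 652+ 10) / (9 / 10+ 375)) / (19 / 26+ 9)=156130 / 951027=0.16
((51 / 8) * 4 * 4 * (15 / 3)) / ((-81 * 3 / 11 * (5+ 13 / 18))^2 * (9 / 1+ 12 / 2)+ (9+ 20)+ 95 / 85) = 0.00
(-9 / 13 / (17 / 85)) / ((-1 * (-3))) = -15 / 13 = -1.15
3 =3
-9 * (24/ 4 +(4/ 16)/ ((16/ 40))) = -477/ 8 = -59.62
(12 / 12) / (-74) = -0.01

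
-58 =-58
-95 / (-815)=19 / 163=0.12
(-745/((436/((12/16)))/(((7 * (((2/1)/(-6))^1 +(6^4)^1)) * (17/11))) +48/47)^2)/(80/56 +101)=-2464750893266622415/382737244276543488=-6.44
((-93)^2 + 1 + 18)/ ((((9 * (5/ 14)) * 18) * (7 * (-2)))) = -4334/ 405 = -10.70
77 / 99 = 7 / 9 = 0.78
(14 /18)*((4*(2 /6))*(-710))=-19880 /27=-736.30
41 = 41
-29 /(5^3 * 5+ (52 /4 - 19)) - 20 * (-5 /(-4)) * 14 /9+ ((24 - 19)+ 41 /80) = -14896069 /445680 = -33.42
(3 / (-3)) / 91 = -1 / 91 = -0.01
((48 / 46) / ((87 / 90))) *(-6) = -4320 / 667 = -6.48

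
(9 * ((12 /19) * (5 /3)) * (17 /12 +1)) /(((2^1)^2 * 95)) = 87 /1444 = 0.06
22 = 22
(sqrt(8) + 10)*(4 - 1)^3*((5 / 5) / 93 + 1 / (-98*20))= 16803*sqrt(2) / 30380 + 16803 / 6076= 3.55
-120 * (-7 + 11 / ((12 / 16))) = -920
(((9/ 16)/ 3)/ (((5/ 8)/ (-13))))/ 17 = -39/ 170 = -0.23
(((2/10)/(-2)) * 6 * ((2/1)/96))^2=1/6400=0.00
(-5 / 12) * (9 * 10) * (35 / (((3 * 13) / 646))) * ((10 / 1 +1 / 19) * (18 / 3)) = -1311288.46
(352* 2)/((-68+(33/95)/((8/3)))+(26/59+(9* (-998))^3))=-31567360/32492621841836639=-0.00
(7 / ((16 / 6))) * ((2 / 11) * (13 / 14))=39 / 88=0.44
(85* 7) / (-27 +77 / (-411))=-244545 / 11174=-21.89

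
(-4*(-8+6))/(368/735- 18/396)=129360/7361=17.57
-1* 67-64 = -131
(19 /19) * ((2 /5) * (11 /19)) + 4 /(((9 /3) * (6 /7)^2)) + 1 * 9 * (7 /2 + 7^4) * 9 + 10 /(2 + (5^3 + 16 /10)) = 642455238769 /3298590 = 194766.62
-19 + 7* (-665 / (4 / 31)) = -144381 / 4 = -36095.25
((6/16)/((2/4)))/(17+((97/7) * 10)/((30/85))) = 63/34408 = 0.00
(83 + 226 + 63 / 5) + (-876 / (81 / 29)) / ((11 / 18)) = -31616 / 165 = -191.61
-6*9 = -54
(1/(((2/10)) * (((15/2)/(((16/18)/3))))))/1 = 16/81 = 0.20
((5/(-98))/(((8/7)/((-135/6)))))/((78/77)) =825/832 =0.99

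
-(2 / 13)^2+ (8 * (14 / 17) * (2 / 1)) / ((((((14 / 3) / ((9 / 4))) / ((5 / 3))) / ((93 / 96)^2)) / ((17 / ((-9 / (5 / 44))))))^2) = 1544614980009 / 4803082059776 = 0.32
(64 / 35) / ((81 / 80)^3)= 1.76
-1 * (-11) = 11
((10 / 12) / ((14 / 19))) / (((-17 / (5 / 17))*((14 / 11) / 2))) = -5225 / 169932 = -0.03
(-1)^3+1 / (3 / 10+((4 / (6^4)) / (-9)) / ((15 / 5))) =30623 / 13117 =2.33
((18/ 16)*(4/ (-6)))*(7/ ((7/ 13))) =-39/ 4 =-9.75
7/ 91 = 1/ 13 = 0.08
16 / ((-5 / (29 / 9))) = -464 / 45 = -10.31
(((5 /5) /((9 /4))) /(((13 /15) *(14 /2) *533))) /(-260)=-1 /1891617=-0.00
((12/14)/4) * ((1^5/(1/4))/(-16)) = -3/56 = -0.05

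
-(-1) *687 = 687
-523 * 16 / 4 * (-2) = 4184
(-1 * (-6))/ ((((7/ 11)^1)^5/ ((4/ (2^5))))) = 483153/ 67228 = 7.19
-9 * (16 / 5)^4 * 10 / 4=-294912 / 125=-2359.30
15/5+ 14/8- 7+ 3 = 3/4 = 0.75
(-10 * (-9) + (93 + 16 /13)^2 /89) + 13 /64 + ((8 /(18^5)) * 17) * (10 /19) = 205169462310703 /1079997706944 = 189.97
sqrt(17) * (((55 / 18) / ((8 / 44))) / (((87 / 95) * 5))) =11495 * sqrt(17) / 3132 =15.13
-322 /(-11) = 322 /11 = 29.27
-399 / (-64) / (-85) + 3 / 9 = 4243 / 16320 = 0.26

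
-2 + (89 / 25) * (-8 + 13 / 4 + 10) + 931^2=86677769 / 100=866777.69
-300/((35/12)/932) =-671040/7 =-95862.86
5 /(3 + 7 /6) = 6 /5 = 1.20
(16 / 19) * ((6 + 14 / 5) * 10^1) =1408 / 19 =74.11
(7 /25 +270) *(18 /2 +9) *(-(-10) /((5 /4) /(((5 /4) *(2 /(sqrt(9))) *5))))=162168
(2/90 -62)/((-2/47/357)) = 15598877/30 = 519962.57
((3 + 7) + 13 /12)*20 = 665 /3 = 221.67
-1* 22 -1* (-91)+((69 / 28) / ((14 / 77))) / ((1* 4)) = 16215 / 224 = 72.39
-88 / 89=-0.99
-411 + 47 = -364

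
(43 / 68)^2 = 1849 / 4624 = 0.40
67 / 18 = 3.72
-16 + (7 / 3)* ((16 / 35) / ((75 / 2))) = -17968 / 1125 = -15.97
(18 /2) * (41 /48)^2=6.57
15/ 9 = 5/ 3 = 1.67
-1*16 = -16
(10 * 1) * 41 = 410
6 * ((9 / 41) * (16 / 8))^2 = 1944 / 1681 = 1.16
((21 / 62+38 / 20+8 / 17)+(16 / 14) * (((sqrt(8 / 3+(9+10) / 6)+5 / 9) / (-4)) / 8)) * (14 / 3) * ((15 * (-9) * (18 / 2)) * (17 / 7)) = -16072677 / 434+2295 * sqrt(210) / 28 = -35846.04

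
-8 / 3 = -2.67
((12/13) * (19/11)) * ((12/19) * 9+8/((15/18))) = 24.37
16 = 16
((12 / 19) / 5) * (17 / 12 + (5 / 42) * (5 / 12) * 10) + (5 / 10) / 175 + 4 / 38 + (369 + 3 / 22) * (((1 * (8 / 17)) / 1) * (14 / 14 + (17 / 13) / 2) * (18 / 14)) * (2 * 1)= 35845188887 / 48498450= 739.10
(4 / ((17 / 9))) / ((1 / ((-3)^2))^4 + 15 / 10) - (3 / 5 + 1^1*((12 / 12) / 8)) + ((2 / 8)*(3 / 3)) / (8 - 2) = 584923 / 803148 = 0.73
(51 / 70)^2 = 2601 / 4900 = 0.53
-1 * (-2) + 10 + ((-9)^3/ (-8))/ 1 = 825/ 8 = 103.12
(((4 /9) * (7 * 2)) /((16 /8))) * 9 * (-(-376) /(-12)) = -2632 /3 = -877.33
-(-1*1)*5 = 5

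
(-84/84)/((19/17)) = -17/19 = -0.89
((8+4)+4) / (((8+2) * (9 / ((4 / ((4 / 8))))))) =64 / 45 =1.42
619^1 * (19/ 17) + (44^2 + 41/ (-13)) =580052/ 221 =2624.67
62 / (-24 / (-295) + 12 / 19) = 173755 / 1998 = 86.96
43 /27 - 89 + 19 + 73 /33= -19660 /297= -66.20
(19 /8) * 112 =266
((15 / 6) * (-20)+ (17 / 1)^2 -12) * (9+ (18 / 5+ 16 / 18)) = 137789 / 45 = 3061.98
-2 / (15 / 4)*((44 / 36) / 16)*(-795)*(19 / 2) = 11077 / 36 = 307.69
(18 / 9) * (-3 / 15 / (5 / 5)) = -2 / 5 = -0.40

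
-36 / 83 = -0.43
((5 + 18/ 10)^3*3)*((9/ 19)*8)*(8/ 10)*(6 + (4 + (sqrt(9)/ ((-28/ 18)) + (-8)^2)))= 17132141952/ 83125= 206100.96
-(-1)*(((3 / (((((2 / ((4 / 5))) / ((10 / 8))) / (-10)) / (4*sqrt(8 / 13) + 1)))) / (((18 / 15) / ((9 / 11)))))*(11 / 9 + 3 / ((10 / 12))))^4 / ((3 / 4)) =521082871435000*sqrt(26) / 2474329 + 36776532338485625 / 29691948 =2312434101.47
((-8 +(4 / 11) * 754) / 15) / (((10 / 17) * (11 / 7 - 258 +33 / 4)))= -232288 / 1910975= -0.12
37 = 37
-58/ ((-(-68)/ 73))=-2117/ 34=-62.26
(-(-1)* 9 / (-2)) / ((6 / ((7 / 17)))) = -21 / 68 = -0.31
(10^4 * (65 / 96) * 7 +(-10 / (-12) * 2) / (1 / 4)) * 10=474025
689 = 689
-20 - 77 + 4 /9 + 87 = -86 /9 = -9.56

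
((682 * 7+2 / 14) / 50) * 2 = 33419 / 175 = 190.97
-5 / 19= -0.26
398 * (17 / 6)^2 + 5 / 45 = 19171 / 6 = 3195.17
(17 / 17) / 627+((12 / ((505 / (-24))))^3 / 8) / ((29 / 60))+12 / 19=274079841709 / 468349077075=0.59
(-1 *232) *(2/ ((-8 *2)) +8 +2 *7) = -5075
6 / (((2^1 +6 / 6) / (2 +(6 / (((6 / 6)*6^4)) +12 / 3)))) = 1297 / 108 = 12.01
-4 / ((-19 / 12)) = 48 / 19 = 2.53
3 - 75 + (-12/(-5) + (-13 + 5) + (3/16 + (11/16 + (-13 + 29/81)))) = -289549/3240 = -89.37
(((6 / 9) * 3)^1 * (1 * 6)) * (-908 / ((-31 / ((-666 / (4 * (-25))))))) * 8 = 14513472 / 775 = 18727.06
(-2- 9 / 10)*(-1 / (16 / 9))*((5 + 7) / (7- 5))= 783 / 80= 9.79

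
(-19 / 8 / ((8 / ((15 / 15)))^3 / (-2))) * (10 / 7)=95 / 7168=0.01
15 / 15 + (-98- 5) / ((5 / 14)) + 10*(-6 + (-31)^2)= 46313 / 5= 9262.60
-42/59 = -0.71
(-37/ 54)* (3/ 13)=-37/ 234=-0.16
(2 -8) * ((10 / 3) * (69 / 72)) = -115 / 6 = -19.17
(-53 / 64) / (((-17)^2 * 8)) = -53 / 147968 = -0.00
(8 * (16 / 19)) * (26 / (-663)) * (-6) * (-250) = -128000 / 323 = -396.28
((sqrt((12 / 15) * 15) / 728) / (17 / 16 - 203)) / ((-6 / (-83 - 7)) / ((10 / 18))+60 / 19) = -0.00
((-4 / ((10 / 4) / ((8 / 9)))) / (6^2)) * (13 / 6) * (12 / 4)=-104 / 405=-0.26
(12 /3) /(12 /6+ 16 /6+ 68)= 0.06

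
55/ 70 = 11/ 14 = 0.79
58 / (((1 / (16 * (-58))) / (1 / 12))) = -13456 / 3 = -4485.33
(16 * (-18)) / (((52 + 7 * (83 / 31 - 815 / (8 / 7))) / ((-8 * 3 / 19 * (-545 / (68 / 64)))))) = 14947614720 / 394202443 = 37.92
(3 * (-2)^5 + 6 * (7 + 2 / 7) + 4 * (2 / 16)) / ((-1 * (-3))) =-725 / 42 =-17.26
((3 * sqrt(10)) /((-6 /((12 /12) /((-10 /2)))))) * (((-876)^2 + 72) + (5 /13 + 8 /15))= 149652539 * sqrt(10) /1950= 242688.66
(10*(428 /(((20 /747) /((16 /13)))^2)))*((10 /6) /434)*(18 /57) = 7642491264 /696787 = 10968.19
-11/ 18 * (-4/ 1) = 22/ 9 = 2.44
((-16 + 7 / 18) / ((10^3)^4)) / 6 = -281 / 108000000000000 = -0.00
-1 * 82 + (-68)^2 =4542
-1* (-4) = 4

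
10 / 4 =5 / 2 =2.50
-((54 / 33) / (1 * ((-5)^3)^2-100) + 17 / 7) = -322589 / 132825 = -2.43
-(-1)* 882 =882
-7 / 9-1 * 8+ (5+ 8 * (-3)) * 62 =-10681 / 9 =-1186.78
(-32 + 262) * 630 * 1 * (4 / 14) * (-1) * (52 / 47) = -2152800 / 47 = -45804.26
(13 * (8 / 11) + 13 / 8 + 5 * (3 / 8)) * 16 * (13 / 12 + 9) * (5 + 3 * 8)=60610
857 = 857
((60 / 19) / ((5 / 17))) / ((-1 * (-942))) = 34 / 2983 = 0.01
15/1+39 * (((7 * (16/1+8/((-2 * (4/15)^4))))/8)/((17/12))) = -40590579/2176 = -18653.76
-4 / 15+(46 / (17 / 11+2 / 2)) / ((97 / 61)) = 226063 / 20370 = 11.10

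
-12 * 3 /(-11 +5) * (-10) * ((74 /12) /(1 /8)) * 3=-8880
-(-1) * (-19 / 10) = -19 / 10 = -1.90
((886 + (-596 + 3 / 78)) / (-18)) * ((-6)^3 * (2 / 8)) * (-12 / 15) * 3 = -135738 / 65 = -2088.28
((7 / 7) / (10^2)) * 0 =0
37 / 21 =1.76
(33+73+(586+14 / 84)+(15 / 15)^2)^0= 1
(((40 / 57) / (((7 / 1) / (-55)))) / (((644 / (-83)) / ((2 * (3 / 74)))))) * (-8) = -365200 / 792281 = -0.46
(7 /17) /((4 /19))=133 /68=1.96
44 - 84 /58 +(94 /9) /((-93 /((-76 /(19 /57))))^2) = 26418242 /250821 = 105.33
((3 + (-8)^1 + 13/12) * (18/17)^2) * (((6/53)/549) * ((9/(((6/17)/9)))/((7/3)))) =-0.09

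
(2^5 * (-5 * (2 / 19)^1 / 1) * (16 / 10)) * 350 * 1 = -179200 / 19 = -9431.58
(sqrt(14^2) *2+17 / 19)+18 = 46.89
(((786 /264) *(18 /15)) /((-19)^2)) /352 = 393 /13977920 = 0.00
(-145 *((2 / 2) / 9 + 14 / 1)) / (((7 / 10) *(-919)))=184150 / 57897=3.18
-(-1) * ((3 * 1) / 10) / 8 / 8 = 3 / 640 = 0.00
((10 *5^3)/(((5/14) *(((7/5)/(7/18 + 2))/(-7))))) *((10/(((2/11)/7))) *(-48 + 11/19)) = 130515481250/171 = 763248428.36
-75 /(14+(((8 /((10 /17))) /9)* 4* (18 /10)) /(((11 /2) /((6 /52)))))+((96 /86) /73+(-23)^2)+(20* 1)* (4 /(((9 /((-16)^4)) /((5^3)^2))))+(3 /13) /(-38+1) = 6291496330286382865733 /691204391046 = 9102222745.96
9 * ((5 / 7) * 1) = 45 / 7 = 6.43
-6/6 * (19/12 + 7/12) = -13/6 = -2.17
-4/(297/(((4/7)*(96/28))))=-128/4851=-0.03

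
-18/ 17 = -1.06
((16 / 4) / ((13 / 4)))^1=16 / 13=1.23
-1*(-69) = 69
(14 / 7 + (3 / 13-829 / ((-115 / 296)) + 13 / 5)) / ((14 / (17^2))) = 461997423 / 10465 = 44146.91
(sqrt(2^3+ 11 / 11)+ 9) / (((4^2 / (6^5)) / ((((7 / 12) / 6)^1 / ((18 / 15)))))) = 945 / 2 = 472.50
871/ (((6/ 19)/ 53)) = 877097/ 6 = 146182.83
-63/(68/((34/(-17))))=63/34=1.85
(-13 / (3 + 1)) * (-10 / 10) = 13 / 4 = 3.25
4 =4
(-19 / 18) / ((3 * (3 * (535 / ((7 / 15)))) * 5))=-133 / 6500250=-0.00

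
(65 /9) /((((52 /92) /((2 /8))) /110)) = 6325 /18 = 351.39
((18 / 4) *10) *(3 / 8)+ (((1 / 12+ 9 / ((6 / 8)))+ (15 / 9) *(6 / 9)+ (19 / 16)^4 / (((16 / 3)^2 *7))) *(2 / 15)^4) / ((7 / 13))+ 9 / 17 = 6929552057753021 / 397971947520000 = 17.41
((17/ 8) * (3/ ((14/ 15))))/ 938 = 765/ 105056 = 0.01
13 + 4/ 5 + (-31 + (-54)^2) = 14494/ 5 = 2898.80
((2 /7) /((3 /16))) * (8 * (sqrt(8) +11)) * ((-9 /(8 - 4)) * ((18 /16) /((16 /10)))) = -1485 /7 - 270 * sqrt(2) /7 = -266.69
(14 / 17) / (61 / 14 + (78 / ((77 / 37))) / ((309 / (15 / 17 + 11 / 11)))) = 222068 / 1236489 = 0.18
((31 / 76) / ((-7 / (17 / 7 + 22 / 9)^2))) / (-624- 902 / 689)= 64937561 / 29345738184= 0.00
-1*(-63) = 63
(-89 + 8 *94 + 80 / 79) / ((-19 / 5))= -174.74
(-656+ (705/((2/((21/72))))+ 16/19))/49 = -167913/14896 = -11.27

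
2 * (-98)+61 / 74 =-14443 / 74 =-195.18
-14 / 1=-14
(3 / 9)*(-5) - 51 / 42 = -121 / 42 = -2.88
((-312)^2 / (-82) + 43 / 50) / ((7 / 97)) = -235888189 / 14350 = -16438.20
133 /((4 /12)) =399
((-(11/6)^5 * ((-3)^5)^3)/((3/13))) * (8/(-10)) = -41209568829/40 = -1030239220.72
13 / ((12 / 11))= 143 / 12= 11.92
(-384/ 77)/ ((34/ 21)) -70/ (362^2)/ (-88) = -301924781/ 98020912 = -3.08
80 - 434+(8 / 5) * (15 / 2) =-342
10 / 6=5 / 3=1.67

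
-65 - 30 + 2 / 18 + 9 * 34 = 1900 / 9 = 211.11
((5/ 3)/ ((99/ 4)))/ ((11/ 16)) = 320/ 3267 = 0.10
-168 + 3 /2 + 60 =-213 /2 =-106.50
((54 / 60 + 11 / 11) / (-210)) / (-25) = 19 / 52500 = 0.00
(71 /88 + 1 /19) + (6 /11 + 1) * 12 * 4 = 125469 /1672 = 75.04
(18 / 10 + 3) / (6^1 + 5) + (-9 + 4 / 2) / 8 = -193 / 440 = -0.44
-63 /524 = -0.12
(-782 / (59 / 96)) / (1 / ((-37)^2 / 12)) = -8564464 / 59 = -145160.41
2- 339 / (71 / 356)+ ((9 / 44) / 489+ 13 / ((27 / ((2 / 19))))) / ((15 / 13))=-6652363454527 / 3918386340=-1697.73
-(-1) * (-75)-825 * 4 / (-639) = -14875 / 213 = -69.84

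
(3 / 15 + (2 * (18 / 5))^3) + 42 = 51931 / 125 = 415.45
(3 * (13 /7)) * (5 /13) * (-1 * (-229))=3435 /7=490.71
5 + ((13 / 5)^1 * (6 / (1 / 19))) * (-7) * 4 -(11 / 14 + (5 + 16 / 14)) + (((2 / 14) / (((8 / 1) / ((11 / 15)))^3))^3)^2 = -26000865779515174421037003565640082686507768519 / 3132208537162868060061696000000000000000000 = -8301.13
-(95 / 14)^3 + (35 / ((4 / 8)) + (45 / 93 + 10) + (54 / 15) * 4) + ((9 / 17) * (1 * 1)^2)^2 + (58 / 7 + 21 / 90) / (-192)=-3846849083491 / 17700117120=-217.33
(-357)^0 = 1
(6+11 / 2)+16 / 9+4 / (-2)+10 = 383 / 18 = 21.28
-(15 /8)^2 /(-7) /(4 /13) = 1.63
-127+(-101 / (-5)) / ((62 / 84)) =-15443 / 155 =-99.63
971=971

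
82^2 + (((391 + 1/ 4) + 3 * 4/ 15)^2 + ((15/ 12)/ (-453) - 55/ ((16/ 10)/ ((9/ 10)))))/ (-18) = -2957207759/ 1630800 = -1813.35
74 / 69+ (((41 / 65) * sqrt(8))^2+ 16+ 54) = 21647312 / 291525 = 74.26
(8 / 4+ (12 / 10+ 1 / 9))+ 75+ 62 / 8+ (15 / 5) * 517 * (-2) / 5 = -96181 / 180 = -534.34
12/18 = 2/3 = 0.67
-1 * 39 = -39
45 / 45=1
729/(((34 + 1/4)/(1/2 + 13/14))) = 29160/959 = 30.41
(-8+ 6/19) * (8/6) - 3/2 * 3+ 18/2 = -655/114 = -5.75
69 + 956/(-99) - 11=4786/99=48.34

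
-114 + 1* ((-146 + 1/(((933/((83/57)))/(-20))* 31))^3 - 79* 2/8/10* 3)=-557826136108686428686695247/179231595598364925240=-3112320.32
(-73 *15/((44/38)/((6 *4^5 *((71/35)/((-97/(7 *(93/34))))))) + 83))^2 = 44524645074285369753600/255813516245498885041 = 174.05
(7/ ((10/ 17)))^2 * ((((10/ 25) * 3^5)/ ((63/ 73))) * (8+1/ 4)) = 131581989/ 1000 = 131581.99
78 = 78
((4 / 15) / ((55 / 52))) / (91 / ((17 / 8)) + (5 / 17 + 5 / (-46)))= 162656 / 27747225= 0.01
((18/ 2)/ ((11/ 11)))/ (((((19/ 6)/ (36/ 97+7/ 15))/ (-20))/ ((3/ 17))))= -8.40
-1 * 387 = -387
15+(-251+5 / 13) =-3063 / 13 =-235.62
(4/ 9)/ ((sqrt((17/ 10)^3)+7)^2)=71884000/ 5830990707- 9520000 *sqrt(170)/ 17492972121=0.01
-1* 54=-54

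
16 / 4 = 4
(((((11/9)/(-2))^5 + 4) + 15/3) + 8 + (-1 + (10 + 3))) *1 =54636421/1889568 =28.91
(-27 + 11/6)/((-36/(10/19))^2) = -3775/701784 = -0.01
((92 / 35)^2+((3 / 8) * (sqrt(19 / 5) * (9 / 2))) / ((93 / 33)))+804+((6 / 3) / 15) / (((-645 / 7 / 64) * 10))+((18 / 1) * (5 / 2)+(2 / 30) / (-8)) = 297 * sqrt(95) / 2480+16230276079 / 18963000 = 857.06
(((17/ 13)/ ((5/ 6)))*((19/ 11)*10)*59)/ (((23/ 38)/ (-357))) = -3102327144/ 3289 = -943243.28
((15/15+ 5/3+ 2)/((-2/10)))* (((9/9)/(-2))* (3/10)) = 7/2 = 3.50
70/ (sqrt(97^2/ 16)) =2.89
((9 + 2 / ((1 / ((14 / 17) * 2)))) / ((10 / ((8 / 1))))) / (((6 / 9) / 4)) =5016 / 85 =59.01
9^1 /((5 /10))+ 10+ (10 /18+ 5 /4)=1073 /36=29.81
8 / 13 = 0.62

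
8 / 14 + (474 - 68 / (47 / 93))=111866 / 329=340.02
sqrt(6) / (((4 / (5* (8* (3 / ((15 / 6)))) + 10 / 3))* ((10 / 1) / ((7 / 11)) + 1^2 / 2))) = 539* sqrt(6) / 681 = 1.94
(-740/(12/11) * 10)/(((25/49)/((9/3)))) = -39886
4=4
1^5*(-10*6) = -60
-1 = -1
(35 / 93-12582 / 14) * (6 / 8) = -292409 / 434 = -673.75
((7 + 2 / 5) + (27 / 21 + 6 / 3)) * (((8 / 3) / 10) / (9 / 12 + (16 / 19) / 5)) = 113696 / 36645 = 3.10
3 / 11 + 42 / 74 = 342 / 407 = 0.84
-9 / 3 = -3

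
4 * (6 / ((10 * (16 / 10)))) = 3 / 2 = 1.50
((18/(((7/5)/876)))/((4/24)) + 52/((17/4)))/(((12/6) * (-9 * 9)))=-4021568/9639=-417.22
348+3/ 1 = 351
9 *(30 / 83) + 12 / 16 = 1329 / 332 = 4.00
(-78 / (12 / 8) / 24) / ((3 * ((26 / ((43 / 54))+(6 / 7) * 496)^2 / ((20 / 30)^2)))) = -1177813 / 769003373448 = -0.00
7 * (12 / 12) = 7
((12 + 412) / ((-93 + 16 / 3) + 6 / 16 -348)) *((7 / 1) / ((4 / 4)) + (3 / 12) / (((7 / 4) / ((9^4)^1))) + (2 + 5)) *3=-203285952 / 73129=-2779.83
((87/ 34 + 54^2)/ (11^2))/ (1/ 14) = 63147/ 187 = 337.68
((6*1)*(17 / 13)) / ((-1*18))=-0.44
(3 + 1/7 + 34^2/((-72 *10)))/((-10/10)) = -1937/1260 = -1.54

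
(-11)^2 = 121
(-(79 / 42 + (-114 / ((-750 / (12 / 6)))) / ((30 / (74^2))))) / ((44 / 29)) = -14557913 / 385000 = -37.81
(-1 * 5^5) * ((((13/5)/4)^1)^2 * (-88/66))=21125/12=1760.42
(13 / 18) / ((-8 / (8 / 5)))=-13 / 90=-0.14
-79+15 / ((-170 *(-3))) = -2685 / 34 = -78.97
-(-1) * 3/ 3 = 1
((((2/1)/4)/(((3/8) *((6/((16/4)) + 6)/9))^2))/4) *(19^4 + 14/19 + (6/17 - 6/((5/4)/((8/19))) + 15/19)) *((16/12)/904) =1122496992/4562375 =246.03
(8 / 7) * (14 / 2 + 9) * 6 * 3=2304 / 7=329.14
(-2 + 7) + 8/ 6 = 19/ 3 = 6.33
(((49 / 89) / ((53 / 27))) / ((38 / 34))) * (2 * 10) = 449820 / 89623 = 5.02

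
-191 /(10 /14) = -1337 /5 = -267.40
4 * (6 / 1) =24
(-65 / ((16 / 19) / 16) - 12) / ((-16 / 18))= 11223 / 8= 1402.88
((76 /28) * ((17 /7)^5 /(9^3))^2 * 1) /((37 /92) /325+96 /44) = 12598147483295845900 /754505091995455420641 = 0.02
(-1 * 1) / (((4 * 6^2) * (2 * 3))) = -1 / 864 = -0.00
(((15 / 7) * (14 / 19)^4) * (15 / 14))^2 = 7779240000 / 16983563041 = 0.46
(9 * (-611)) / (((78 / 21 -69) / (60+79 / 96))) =74920209 / 14624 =5123.10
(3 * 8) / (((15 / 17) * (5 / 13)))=1768 / 25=70.72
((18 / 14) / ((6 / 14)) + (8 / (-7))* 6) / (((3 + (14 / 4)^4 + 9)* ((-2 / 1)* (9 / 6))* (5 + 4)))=0.00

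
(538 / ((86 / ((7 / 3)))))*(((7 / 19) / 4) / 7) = 0.19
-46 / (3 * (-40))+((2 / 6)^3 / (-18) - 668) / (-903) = 4928779 / 4388580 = 1.12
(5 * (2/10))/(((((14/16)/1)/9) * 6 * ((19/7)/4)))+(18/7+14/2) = 1609/133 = 12.10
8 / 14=4 / 7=0.57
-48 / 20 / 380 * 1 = -3 / 475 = -0.01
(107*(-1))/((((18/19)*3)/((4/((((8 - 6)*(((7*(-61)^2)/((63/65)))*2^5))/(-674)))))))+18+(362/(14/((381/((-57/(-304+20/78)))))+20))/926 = 8079891262846261/446932399620720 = 18.08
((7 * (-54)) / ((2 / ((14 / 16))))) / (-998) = 1323 / 7984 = 0.17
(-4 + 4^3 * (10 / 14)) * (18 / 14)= 2628 / 49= 53.63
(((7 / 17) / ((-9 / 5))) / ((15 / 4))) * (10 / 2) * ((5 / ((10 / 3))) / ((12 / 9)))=-35 / 102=-0.34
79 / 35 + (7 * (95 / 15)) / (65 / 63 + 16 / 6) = 116162 / 8155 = 14.24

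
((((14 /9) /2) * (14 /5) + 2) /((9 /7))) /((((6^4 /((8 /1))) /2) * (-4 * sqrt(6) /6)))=-329 * sqrt(6) /32805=-0.02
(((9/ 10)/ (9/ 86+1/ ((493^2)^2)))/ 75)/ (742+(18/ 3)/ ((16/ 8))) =7620393315729/ 49510404254096875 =0.00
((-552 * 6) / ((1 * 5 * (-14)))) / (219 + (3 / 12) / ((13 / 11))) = 86112 / 398965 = 0.22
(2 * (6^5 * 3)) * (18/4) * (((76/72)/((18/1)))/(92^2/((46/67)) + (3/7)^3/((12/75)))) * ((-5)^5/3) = -17595900000/16914691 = -1040.27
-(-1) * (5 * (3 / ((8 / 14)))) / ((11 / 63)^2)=416745 / 484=861.04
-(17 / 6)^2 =-289 / 36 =-8.03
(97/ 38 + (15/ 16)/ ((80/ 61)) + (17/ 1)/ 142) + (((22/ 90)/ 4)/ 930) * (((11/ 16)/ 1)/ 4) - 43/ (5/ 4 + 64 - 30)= 1472223139813/ 679274380800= 2.17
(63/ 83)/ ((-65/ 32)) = -2016/ 5395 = -0.37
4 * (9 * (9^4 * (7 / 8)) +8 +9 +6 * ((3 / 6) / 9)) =1240445 / 6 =206740.83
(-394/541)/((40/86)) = -8471/5410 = -1.57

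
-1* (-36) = 36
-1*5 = -5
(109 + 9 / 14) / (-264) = -1535 / 3696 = -0.42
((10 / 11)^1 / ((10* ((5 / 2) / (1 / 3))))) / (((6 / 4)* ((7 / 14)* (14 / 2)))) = 8 / 3465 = 0.00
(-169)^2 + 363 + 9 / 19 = 28924.47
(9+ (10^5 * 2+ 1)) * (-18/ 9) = -400020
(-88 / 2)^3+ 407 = -84777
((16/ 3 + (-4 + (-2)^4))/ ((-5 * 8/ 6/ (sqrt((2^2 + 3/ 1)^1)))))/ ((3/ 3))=-13 * sqrt(7)/ 5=-6.88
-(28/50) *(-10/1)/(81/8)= 224/405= 0.55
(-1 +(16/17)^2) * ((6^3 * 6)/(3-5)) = 21384/289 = 73.99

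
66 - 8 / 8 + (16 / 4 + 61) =130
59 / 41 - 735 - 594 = -1327.56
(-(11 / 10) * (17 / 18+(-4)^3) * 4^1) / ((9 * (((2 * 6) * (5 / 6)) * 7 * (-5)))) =-2497 / 28350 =-0.09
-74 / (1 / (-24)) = 1776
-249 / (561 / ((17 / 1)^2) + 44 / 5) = -255 / 11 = -23.18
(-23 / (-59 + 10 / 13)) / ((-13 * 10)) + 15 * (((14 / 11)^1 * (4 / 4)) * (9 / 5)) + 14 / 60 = 864191 / 24981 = 34.59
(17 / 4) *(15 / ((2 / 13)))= 414.38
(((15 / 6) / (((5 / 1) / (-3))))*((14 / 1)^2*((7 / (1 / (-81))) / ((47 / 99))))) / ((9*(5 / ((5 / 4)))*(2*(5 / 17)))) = 15586263 / 940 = 16581.13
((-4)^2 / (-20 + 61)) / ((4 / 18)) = 72 / 41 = 1.76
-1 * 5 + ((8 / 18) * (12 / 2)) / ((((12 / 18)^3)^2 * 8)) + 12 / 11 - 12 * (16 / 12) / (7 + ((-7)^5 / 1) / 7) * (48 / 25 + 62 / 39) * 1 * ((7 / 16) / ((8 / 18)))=-1162339 / 13041600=-0.09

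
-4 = -4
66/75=22/25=0.88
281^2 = 78961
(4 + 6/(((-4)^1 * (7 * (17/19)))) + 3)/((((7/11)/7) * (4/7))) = 17699/136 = 130.14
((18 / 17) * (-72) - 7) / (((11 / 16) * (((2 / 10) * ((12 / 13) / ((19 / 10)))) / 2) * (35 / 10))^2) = -5524975040 / 907137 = -6090.56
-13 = -13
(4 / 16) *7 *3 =21 / 4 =5.25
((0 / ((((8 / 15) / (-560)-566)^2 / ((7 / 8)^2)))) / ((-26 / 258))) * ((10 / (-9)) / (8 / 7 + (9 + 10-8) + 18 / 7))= 0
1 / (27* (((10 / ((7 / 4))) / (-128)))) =-112 / 135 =-0.83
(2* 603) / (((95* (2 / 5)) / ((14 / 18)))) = 469 / 19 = 24.68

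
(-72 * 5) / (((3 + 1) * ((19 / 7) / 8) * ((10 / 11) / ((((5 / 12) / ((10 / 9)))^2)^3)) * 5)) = -0.16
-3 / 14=-0.21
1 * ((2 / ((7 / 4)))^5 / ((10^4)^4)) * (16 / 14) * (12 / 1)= 48 / 17951812744140625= 0.00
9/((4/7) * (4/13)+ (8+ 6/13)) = 273/262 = 1.04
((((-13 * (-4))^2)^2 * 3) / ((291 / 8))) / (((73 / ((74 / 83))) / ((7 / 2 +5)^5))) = 192056809439872 / 587723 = 326781169.77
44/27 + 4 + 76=2204/27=81.63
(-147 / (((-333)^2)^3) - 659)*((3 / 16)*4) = -149761287569703053 / 303007157450082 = -494.25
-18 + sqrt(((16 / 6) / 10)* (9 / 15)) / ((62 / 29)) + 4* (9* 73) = 404579 / 155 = 2610.19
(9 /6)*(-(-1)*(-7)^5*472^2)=-5616496032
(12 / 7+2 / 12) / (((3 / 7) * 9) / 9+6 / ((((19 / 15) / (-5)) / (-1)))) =1501 / 19242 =0.08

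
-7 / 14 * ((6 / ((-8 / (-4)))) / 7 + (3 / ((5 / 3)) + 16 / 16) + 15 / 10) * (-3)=993 / 140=7.09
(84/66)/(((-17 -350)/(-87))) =1218/4037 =0.30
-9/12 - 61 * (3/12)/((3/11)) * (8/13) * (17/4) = -22931/156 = -146.99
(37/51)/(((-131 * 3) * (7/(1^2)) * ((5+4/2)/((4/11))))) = -148/10803177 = -0.00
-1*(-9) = 9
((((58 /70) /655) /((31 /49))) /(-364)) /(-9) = 29 /47513700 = 0.00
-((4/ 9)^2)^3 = -0.01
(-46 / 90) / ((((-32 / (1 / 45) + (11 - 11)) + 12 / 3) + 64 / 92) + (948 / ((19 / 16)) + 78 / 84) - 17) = 140714 / 179793945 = 0.00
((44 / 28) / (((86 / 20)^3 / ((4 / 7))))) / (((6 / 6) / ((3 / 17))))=0.00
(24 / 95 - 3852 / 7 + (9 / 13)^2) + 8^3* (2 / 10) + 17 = -48342834 / 112385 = -430.15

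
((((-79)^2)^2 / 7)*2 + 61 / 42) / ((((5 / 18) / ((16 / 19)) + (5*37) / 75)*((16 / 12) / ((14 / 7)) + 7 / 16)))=5384459900160 / 1494017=3604015.15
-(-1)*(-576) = -576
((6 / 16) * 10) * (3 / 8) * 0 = 0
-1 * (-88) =88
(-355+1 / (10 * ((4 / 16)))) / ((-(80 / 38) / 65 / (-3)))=-1313793 / 40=-32844.82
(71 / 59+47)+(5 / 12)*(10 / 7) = 120923 / 2478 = 48.80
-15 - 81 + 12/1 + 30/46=-83.35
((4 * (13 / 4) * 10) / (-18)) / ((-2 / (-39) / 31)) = -4365.83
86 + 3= 89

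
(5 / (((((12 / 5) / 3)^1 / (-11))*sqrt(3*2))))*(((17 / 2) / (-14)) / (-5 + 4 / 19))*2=-88825*sqrt(6) / 30576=-7.12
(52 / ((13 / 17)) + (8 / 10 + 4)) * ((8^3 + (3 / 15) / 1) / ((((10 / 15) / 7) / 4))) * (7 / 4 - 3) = -9788142 / 5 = -1957628.40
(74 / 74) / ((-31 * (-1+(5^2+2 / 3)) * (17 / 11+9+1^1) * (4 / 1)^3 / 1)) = -33 / 18645632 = -0.00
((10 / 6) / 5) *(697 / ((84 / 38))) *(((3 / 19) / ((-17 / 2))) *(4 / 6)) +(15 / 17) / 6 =-2473 / 2142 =-1.15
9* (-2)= -18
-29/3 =-9.67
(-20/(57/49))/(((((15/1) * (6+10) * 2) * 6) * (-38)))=49/311904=0.00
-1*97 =-97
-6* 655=-3930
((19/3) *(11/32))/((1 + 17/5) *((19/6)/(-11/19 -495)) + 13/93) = 3466265/177796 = 19.50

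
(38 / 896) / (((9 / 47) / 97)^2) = 394905139 / 36288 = 10882.53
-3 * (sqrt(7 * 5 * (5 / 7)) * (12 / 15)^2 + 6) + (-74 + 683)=2907 / 5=581.40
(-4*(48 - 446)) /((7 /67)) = 15237.71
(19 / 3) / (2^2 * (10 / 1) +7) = 19 / 141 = 0.13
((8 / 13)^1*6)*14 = 672 / 13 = 51.69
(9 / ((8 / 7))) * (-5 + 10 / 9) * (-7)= 1715 / 8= 214.38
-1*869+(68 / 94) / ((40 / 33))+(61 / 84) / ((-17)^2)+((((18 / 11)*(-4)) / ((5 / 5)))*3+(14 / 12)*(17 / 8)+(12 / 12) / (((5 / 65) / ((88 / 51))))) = -863.13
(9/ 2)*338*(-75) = -114075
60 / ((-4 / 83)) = -1245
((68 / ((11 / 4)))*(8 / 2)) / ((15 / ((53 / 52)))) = 14416 / 2145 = 6.72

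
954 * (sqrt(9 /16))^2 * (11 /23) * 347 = 16386381 /184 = 89056.42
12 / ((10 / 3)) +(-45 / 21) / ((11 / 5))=2.63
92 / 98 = 46 / 49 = 0.94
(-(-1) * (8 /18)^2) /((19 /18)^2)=64 /361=0.18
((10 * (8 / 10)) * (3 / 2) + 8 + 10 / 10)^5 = 4084101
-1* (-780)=780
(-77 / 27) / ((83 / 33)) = -847 / 747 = -1.13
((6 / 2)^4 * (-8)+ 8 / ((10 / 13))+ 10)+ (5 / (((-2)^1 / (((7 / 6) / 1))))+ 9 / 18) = -37801 / 60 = -630.02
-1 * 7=-7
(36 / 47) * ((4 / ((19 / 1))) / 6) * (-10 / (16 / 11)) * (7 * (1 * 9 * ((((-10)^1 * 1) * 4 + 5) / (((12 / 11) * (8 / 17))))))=22678425 / 28576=793.62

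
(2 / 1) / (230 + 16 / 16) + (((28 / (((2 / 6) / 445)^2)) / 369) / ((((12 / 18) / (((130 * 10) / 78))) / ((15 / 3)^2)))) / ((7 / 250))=28589859375082 / 9471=3018673780.50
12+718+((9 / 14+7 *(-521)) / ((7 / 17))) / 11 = -80893 / 1078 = -75.04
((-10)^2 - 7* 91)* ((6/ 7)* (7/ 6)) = -537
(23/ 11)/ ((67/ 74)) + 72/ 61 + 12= 696370/ 44957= 15.49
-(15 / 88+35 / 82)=-0.60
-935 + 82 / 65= -60693 / 65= -933.74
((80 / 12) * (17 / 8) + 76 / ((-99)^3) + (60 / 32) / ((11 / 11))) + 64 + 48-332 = -1583205143 / 7762392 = -203.96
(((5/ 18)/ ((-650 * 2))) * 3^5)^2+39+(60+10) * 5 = 105186329/ 270400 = 389.00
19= 19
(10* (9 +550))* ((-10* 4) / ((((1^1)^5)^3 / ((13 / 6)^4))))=-399139975 / 81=-4927654.01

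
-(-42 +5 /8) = 331 /8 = 41.38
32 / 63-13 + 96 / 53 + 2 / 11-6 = -605989 / 36729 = -16.50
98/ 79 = 1.24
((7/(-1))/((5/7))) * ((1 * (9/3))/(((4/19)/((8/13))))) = -5586/65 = -85.94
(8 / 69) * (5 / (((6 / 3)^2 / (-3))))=-10 / 23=-0.43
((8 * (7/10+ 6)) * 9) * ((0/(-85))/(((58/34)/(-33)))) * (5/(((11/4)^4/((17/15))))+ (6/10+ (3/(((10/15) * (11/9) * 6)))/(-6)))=0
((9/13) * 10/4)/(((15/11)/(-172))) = -2838/13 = -218.31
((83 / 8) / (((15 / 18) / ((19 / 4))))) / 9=1577 / 240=6.57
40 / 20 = 2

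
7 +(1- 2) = 6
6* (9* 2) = 108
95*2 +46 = 236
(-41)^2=1681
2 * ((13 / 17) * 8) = 208 / 17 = 12.24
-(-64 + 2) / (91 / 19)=1178 / 91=12.95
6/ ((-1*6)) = -1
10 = 10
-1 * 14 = -14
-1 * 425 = -425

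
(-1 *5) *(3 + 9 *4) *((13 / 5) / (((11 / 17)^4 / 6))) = -17353.38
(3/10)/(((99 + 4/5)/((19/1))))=57/998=0.06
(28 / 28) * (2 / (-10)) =-1 / 5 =-0.20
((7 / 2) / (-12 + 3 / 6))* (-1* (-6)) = -42 / 23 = -1.83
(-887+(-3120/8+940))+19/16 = -5373/16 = -335.81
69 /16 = 4.31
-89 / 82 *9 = -801 / 82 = -9.77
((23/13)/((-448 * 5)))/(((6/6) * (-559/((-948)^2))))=1.27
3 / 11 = 0.27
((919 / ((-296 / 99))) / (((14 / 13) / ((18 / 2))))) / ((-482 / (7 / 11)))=967707 / 285344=3.39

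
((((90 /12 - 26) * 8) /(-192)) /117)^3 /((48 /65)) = 0.00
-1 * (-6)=6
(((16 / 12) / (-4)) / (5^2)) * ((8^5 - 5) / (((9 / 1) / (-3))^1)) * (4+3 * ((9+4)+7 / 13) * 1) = 1266836 / 195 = 6496.59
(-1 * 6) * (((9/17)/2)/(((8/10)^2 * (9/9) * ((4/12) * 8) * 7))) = -2025/15232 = -0.13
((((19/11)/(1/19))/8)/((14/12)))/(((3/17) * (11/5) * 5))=6137/3388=1.81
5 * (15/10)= 15/2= 7.50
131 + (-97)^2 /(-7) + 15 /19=-161243 /133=-1212.35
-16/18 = -8/9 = -0.89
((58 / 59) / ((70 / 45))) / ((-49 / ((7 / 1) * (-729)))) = 190269 / 2891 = 65.81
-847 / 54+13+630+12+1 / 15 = 172633 / 270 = 639.38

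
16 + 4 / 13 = 212 / 13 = 16.31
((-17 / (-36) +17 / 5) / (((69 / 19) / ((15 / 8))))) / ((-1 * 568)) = -13243 / 3762432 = -0.00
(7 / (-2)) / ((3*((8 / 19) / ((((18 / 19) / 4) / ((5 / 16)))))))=-21 / 10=-2.10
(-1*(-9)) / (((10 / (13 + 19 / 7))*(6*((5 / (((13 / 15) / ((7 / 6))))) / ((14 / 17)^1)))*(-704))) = -39 / 95200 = -0.00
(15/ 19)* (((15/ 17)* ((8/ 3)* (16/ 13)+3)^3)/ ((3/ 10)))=3676531250/ 6386679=575.66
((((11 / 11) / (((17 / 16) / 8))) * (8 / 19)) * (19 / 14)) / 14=256 / 833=0.31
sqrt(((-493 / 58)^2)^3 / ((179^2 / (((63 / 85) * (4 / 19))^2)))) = 0.54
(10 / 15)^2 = 4 / 9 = 0.44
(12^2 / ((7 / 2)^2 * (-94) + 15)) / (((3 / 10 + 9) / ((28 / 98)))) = -1920 / 493241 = -0.00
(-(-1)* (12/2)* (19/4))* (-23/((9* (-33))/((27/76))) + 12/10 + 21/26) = 331779/5720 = 58.00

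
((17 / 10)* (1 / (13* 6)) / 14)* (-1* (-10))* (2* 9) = 51 / 182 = 0.28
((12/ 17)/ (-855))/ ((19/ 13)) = -52/ 92055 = -0.00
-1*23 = -23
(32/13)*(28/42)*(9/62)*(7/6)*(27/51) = 1008/6851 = 0.15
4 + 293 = 297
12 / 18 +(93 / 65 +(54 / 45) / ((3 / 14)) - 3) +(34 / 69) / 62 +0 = 218071 / 46345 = 4.71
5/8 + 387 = 3101/8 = 387.62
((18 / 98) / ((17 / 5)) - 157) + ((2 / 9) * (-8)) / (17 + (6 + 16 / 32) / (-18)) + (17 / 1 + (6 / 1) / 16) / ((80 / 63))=-45783618621 / 319338880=-143.37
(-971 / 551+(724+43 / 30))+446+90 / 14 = 136086491 / 115710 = 1176.10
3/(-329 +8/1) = -1/107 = -0.01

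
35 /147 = 5 /21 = 0.24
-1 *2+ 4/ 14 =-12/ 7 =-1.71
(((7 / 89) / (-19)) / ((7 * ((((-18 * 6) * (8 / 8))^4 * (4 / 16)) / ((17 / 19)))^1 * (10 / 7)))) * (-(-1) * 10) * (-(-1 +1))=0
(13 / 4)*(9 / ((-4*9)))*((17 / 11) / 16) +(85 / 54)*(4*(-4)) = -1920847 / 76032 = -25.26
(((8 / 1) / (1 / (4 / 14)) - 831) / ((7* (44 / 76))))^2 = 12148227961 / 290521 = 41815.32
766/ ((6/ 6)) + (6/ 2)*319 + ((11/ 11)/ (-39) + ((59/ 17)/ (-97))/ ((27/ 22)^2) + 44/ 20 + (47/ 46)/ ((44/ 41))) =272984931752407/ 158151038760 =1726.10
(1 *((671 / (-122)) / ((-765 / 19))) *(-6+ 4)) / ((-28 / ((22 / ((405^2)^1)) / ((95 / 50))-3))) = -20568251 / 702683100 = -0.03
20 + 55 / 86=1775 / 86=20.64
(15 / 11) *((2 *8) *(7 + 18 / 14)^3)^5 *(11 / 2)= 2223725007716724043371119892234240 / 4747561509943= 468393090444324216775.96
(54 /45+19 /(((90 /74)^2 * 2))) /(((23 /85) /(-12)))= -1049614 /3105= -338.04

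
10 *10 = 100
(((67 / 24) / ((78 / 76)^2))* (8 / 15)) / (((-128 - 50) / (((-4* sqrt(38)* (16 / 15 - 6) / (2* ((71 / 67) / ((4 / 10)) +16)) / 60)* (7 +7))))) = -479676584* sqrt(38) / 489308171625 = -0.01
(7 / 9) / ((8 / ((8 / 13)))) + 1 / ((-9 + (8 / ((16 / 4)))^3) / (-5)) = 592 / 117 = 5.06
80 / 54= 40 / 27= 1.48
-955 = -955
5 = 5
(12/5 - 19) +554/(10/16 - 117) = -99433/4655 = -21.36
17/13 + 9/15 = 124/65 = 1.91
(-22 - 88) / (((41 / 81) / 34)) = -302940 / 41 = -7388.78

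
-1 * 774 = -774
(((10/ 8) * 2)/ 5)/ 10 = 1/ 20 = 0.05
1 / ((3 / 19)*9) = 19 / 27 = 0.70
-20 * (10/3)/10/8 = -5/6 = -0.83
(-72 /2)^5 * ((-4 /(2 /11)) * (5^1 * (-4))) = -26605117440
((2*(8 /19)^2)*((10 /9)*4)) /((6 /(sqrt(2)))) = 2560*sqrt(2) /9747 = 0.37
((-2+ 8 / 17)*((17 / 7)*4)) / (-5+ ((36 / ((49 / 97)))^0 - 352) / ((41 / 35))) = 2132 / 43715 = 0.05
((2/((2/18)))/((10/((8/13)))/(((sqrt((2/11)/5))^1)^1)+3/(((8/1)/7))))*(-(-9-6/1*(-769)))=13925520/464309-43102800*sqrt(110)/464309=-943.64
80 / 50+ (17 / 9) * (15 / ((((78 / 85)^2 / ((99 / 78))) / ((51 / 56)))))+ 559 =8850815579 / 14763840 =599.49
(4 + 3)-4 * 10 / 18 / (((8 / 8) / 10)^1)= -137 / 9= -15.22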